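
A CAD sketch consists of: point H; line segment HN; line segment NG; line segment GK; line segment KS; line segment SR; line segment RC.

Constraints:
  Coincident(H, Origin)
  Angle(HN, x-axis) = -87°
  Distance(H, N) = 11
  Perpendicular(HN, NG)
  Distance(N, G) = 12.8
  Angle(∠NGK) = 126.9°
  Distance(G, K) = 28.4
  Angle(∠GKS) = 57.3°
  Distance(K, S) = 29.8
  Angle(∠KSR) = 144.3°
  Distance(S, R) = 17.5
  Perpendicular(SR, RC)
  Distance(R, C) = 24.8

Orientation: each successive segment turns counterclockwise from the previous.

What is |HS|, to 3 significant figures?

13.9

H is at the origin; HN runs at -87.0° with length 11.0, so N = (0.576, -11.0). The perpendicularity gives NG at right angles to HN, so NG runs at 3.00°; with |NG| = 12.8, G = (13.4, -10.3). ∠NGK = 126.9° gives GK at 56.1° from the x-axis; with |GK| = 28.4, K = (29.2, 13.3). ∠GKS = 57.3° gives KS at 179° from the x-axis; with |KS| = 29.8, S = (-0.595, 13.9). Then |HS| = |S − H| = 13.9.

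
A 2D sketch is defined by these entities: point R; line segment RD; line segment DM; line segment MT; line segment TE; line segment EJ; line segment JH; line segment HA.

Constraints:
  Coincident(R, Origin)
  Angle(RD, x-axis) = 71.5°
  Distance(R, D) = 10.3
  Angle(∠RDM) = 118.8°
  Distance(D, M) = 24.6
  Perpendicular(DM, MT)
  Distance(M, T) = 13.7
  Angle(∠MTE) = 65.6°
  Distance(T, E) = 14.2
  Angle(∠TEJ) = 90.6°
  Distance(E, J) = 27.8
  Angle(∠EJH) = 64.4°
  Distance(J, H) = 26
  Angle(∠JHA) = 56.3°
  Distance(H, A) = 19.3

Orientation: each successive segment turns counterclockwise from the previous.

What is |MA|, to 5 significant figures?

5.9581

R is at the origin; RD runs at 71.5° with length 10.3, so D = (3.2682, 9.7677). ∠RDM = 118.8° gives DM at 132.70° from the x-axis; with |DM| = 24.6, M = (-13.414, 27.847). DM is perpendicular to MT, so MT runs at -137.30°; with |MT| = 13.7, T = (-23.483, 18.556). ∠MTE = 65.6° gives TE at -22.900° from the x-axis; with |TE| = 14.2, E = (-10.402, 13.030). ∠TEJ = 90.6° gives EJ at 66.500° from the x-axis; with |EJ| = 27.8, J = (0.68324, 38.525). ∠EJH = 64.4° gives JH at -177.90° from the x-axis; with |JH| = 26.0, H = (-25.299, 37.572). ∠JHA = 56.3° gives HA at -54.200° from the x-axis; with |HA| = 19.3, A = (-14.010, 21.918). Then |MA| = |A − M| = 5.9581.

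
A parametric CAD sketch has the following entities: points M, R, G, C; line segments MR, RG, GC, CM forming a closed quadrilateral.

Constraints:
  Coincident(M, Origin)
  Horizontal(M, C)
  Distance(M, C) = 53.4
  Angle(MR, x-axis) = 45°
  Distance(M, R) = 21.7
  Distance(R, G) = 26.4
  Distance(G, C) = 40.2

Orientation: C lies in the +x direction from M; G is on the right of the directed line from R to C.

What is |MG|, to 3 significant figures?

18.4

Checks: |RG| = 26.40 ✓; |GC| = 40.20 ✓.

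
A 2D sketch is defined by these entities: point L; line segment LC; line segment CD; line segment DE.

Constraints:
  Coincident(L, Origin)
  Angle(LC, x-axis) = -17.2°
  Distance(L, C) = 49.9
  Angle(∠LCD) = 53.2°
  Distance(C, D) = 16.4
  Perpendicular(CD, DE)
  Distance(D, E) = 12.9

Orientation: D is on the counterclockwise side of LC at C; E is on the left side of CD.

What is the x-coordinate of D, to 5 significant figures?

42.167

L is at the origin; LC runs at -17.2° with length 49.9, so C = 49.9·(cos -17.2°, sin -17.2°) = (47.668, -14.756). ∠LCD = 53.2°, so CD runs at -17.2° + (180° − 53.2°) = 109.60° from the x-axis; with |CD| = 16.4, D = C + 16.4·(cos 109.60°, sin 109.60°) = (42.167, 0.69391). So D.x = 42.167.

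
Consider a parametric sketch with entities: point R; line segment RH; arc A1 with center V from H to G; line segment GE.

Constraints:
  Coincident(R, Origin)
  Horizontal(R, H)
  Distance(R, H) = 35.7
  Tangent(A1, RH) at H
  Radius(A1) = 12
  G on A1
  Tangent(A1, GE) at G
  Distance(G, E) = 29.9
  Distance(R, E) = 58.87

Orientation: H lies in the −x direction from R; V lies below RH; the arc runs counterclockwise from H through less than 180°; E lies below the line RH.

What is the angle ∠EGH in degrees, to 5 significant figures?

127.06°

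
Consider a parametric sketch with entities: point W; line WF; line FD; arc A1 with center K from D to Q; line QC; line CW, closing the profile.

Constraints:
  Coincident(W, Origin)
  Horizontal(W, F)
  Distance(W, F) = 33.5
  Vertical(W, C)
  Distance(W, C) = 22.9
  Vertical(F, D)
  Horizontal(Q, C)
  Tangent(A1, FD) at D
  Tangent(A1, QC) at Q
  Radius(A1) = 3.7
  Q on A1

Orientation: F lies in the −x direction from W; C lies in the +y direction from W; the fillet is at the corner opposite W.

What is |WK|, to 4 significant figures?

35.45

W is at the origin; W and F share the same y with |WF| = 33.5 and F on the −x side, so F = (-33.50, 0.000). WC is vertical with |WC| = 22.9 and C on the +y side, so C = (0.000, 22.90). The virtual corner opposite W is at (-33.50, 22.90). Tangency of A1 to FD means the radius KD is perpendicular to FD and since A1 is tangent to QC there, KQ ⟂ QC, with radius 3.7, so the center K sits 3.7 in from both sides at K = (-29.80, 19.20). Then |WK| = |K − W| = 35.45.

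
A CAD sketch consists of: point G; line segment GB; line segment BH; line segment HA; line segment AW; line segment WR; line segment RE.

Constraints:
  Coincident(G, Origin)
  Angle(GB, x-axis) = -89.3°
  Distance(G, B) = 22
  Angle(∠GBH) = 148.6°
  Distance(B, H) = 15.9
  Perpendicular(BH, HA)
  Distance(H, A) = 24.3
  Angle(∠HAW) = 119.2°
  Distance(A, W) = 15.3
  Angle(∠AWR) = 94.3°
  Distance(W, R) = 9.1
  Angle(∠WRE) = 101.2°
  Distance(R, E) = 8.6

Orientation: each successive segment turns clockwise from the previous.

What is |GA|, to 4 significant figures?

36.98

G is at the origin; GB runs at -89.3° with length 22.0, so B = (0.2688, -22.00). ∠GBH = 148.6° gives BH at -120.7° from the x-axis; with |BH| = 15.9, H = (-7.849, -35.67). BH is perpendicular to HA, so HA runs at 149.3°; with |HA| = 24.3, A = (-28.74, -23.26). Then |GA| = |A − G| = 36.98.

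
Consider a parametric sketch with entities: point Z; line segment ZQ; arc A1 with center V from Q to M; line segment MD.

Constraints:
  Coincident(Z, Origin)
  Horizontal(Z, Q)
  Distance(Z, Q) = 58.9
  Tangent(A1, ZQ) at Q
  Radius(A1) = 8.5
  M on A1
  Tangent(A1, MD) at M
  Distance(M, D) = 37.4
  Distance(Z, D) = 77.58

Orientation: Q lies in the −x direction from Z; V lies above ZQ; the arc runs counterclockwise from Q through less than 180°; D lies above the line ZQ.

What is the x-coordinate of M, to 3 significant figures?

-50.8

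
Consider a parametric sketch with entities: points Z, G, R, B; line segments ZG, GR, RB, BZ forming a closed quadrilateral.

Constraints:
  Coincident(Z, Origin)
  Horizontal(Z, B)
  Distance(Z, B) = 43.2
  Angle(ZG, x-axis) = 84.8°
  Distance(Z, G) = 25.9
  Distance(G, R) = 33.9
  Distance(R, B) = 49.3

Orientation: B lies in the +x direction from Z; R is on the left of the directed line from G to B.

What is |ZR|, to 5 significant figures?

55.171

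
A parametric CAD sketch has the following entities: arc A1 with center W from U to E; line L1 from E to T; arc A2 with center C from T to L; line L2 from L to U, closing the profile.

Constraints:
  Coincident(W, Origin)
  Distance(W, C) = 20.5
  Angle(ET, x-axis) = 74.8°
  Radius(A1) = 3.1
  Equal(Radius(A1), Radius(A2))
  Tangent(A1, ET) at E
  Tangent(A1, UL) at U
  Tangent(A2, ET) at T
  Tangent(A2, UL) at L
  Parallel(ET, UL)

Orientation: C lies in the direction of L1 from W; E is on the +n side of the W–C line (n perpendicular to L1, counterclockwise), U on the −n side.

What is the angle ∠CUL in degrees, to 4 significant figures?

8.599°

The slot axis is L1's direction at 74.8°, so u = (cos 74.8°, sin 74.8°) = (0.2622, 0.9650) and n = (−sin 74.8°, cos 74.8°) = (-0.9650, 0.2622). W is at the origin and C lies 20.5 along u from W, so C = 20.5·u = (5.375, 19.78). Tangency of A1 to both parallel lines with radius 3.1 puts E and U at W ± 3.1·n: E = (-2.992, 0.8128), U = (2.992, -0.8128). Equal radii place T and L the same way about C: T = C + 3.1·n = (2.383, 20.60), L = C − 3.1·n = (8.366, 18.97). Then cos ∠CUL = UC·UL / (|UC||UL|), giving 8.599°.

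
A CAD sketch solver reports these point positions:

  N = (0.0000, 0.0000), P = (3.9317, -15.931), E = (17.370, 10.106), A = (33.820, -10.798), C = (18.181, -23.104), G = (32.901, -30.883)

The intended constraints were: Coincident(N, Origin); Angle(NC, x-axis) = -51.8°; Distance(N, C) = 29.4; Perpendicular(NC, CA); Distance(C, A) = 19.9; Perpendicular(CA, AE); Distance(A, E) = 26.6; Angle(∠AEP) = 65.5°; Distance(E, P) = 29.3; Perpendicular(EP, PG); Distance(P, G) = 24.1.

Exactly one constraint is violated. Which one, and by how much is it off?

Distance(P, G) = 24.1 — off by 8.50.

N = (0.00, 0.00) ✓; NC at -51.80° ✓; |NC| = 29.40 ✓; ∠(NC, CA) = 90.00° ✓; |CA| = 19.90 ✓; ∠(CA, AE) = 90.00° ✓; |AE| = 26.60 ✓; ∠AEP = 65.50° ✓; |EP| = 29.30 ✓; ∠(EP, PG) = 90.00° ✓; |PG| = 32.60 ✗.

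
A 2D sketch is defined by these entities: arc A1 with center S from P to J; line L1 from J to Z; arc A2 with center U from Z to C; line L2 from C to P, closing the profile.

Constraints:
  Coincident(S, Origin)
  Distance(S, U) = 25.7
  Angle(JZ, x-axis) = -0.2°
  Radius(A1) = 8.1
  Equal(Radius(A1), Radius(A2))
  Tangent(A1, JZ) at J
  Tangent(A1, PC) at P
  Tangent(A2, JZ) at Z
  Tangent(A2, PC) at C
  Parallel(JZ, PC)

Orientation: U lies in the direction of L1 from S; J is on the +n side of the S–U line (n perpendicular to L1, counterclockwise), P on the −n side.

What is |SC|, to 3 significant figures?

26.9

The slot axis is L1's direction at -0.2°, so u = (cos -0.2°, sin -0.2°) = (1.00, -0.00349) and n = (−sin -0.2°, cos -0.2°) = (0.00349, 1.00). S is at the origin and U lies 25.7 along u from S, so U = 25.7·u = (25.7, -0.0897). Tangency of A1 to both parallel lines with radius 8.1 puts J and P at S ± 8.1·n: J = (0.0283, 8.10), P = (-0.0283, -8.10). Equal radii place Z and C the same way about U: Z = U + 8.1·n = (25.7, 8.01), C = U − 8.1·n = (25.7, -8.19). Then |SC| = |C − S| = 26.9.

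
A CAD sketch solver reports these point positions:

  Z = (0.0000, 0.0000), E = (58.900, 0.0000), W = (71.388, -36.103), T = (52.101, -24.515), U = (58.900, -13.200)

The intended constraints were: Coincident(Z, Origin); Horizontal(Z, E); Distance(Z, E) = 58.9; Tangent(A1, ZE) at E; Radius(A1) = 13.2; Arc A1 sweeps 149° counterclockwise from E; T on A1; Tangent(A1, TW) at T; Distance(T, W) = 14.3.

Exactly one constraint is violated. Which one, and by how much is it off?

Distance(T, W) = 14.3 — off by 8.20.

Z = (0.00, 0.00) ✓; Z.y = 0.00, E.y = 0.00 ✓; |ZE| = 58.90 ✓; ∠(UE, EZ) = 90.00° ✓; |UE| = 13.20 ✓; bearing(U→T) − bearing(U→E) = 149.0° ✓; |UT| = 13.20 ✓; ∠(UT, TW) = 90.00° ✓; |TW| = 22.50 ✗.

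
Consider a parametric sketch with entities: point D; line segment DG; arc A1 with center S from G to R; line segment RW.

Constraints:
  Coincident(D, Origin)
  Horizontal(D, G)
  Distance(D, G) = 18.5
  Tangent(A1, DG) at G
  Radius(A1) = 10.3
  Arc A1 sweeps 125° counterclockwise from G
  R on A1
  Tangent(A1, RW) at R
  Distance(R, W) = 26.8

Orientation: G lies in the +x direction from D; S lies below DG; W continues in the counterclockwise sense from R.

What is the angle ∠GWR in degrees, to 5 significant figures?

24.701°

D is at the origin; DG is horizontal with |DG| = 18.5 and G on the +x side, so G = (18.500, 0.0000). A1 meets DG tangentially, so SG is at right angles to DG, so S = G + (0, -10.3) = (18.500, -10.300). On A1, G sits at bearing 90° from S; a 125° counterclockwise sweep puts R at bearing 215°, so R = S + 10.3·(cos 215°, sin 215°) = (10.063, -16.208). Since A1 is tangent to RW there, SR ⟂ RW, so RW runs along (−sin 215°, cos 215°); with |RW| = 26.8, W = (25.435, -38.161). Then cos ∠GWR = WG·WR / (|WG||WR|), giving 24.701°.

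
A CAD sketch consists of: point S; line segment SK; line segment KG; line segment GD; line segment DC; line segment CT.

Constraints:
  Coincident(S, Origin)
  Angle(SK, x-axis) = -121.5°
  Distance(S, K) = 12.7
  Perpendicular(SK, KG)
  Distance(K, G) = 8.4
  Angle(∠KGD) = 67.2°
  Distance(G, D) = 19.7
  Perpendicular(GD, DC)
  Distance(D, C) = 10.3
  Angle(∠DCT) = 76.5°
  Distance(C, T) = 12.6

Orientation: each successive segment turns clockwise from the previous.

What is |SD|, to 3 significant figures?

5.51

S is at the origin; SK runs at -121.5° with length 12.7, so K = (-6.64, -10.8). SK is perpendicular to KG, so KG runs at 148°; with |KG| = 8.4, G = (-13.8, -6.44). ∠KGD = 67.2° gives GD at 35.7° from the x-axis; with |GD| = 19.7, D = (2.20, 5.06). Then |SD| = |D − S| = 5.51.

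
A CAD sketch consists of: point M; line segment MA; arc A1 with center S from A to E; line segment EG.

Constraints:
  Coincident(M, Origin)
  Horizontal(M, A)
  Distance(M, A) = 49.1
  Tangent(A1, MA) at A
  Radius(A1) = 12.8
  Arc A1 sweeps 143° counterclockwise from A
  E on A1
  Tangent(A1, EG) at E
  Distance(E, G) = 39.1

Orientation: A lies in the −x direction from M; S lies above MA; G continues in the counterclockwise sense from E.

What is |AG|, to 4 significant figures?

52.16

M is at the origin; MA is horizontal with |MA| = 49.1 and A on the −x side, so A = (-49.10, 0.000). A1 meets MA tangentially, so SA is at right angles to MA, so S = A + (0, 12.8) = (-49.10, 12.80). On A1, A sits at bearing -90° from S; a 143° counterclockwise sweep puts E at bearing 53°, so E = S + 12.8·(cos 53°, sin 53°) = (-41.40, 23.02). Since A1 is tangent to EG there, SE ⟂ EG, so EG runs along (−sin 53°, cos 53°); with |EG| = 39.1, G = (-72.62, 46.55). Then |AG| = |G − A| = 52.16.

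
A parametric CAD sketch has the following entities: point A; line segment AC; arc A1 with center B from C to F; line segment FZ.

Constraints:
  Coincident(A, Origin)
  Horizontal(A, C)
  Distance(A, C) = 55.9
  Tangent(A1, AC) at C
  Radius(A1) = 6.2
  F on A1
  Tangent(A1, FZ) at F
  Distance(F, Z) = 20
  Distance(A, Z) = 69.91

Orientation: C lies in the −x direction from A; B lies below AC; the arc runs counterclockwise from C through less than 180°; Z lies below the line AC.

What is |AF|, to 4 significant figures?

62.23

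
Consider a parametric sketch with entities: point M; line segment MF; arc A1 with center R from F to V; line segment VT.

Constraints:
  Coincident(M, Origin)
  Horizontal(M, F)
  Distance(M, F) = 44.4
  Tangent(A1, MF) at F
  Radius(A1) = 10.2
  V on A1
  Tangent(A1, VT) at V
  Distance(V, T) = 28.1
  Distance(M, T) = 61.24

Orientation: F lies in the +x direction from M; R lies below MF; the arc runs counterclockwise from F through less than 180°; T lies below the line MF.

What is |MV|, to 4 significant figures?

37.86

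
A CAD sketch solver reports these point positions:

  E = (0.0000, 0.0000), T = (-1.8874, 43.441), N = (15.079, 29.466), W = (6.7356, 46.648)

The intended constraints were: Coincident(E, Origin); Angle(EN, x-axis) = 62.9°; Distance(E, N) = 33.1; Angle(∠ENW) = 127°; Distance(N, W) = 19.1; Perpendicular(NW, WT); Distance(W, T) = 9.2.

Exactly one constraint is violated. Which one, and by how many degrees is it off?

Perpendicular(NW, WT) — off by 5.50°.

E = (0.00, 0.00) ✓; EN at 62.90° ✓; |EN| = 33.10 ✓; ∠ENW = 127.0° ✓; |NW| = 19.10 ✓; ∠(NW, WT) = 84.50° ✗; |WT| = 9.200 ✓.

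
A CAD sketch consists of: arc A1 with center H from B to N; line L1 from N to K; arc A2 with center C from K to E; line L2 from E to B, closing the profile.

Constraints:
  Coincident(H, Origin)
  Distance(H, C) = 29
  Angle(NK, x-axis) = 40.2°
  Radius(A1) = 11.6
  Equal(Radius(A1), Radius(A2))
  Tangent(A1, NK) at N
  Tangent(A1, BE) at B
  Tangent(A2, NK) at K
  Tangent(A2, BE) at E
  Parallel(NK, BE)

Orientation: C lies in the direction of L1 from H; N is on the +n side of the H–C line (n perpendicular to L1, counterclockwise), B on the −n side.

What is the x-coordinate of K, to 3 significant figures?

14.7

Tangency of A1 to both parallel lines with radius 11.6 puts N and B at H ± 11.6·n: N = (-7.49, 8.86), B = (7.49, -8.86). Equal radii place K and E the same way about C: K = C + 11.6·n = (14.7, 27.6), E = C − 11.6·n = (29.6, 9.86). So K.x = 14.7.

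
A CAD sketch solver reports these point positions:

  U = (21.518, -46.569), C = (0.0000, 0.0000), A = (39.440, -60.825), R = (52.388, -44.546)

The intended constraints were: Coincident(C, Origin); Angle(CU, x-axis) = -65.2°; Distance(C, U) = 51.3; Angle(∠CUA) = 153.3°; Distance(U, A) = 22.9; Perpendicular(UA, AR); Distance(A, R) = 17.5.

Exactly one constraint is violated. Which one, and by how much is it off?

Distance(A, R) = 17.5 — off by 3.30.

C = (0.00, 0.00) ✓; CU at -65.20° ✓; |CU| = 51.30 ✓; ∠CUA = 153.3° ✓; |UA| = 22.90 ✓; ∠(UA, AR) = 90.00° ✓; |AR| = 20.80 ✗.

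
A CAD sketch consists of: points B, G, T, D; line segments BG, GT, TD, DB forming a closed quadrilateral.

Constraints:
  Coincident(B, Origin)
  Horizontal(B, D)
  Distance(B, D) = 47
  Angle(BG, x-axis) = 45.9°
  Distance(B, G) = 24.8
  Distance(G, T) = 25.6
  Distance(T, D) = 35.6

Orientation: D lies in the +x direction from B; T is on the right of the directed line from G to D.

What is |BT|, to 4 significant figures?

14.16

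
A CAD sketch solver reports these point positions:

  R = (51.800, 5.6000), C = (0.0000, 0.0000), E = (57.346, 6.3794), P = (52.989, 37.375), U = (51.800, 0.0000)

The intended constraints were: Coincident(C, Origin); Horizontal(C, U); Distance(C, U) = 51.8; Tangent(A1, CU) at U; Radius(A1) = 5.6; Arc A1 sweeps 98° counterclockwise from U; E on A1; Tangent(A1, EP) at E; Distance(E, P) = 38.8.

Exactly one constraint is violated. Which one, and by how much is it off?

Distance(E, P) = 38.8 — off by 7.50.

C = (0.00, 0.00) ✓; C.y = 0.00, U.y = 0.00 ✓; |CU| = 51.80 ✓; ∠(RU, UC) = 90.00° ✓; |RU| = 5.600 ✓; bearing(R→E) − bearing(R→U) = 98.00° ✓; |RE| = 5.600 ✓; ∠(RE, EP) = 90.00° ✓; |EP| = 31.30 ✗.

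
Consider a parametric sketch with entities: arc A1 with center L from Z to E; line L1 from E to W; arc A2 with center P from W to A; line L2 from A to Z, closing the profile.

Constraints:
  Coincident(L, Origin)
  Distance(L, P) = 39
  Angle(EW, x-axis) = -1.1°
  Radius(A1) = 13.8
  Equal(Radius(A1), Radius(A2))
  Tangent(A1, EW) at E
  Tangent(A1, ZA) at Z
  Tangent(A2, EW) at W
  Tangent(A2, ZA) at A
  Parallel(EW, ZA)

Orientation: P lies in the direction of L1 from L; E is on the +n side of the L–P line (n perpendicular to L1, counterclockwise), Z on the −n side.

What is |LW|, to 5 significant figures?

41.370

The slot axis is L1's direction at -1.1°, so u = (cos -1.1°, sin -1.1°) = (0.99982, -0.019197) and n = (−sin -1.1°, cos -1.1°) = (0.019197, 0.99982). L is at the origin and P lies 39.0 along u from L, so P = 39.0·u = (38.993, -0.74870). Tangency of A1 to both parallel lines with radius 13.8 puts E and Z at L ± 13.8·n: E = (0.26492, 13.797), Z = (-0.26492, -13.797). Equal radii place W and A the same way about P: W = P + 13.8·n = (39.258, 13.049), A = P − 13.8·n = (38.728, -14.546). Then |LW| = |W − L| = 41.370.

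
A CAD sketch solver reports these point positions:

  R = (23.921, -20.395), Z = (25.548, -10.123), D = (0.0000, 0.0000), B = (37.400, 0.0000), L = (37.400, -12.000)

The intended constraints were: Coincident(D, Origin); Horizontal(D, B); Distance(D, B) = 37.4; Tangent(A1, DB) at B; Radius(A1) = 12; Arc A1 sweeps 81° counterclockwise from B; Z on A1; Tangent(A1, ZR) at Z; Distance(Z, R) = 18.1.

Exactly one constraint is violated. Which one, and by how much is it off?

Distance(Z, R) = 18.1 — off by 7.70.

D = (0.00, 0.00) ✓; D.y = 0.00, B.y = 0.00 ✓; |DB| = 37.40 ✓; ∠(LB, BD) = 90.00° ✓; |LB| = 12.00 ✓; bearing(L→Z) − bearing(L→B) = 81.00° ✓; |LZ| = 12.00 ✓; ∠(LZ, ZR) = 90.00° ✓; |ZR| = 10.40 ✗.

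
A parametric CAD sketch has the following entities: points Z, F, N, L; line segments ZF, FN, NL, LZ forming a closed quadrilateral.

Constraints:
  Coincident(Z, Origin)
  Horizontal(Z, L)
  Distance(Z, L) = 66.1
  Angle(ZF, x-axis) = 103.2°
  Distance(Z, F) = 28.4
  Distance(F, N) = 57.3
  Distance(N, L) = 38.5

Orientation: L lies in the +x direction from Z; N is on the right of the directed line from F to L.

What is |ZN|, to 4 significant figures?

34.72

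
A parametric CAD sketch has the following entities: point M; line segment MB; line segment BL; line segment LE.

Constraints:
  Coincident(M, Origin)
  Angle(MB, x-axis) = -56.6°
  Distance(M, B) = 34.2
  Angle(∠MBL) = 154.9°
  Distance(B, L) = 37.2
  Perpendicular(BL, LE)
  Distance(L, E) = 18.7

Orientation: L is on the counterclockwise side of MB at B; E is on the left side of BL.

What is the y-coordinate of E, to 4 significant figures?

-32.04

M is at the origin; MB runs at -56.6° with length 34.2, so B = 34.2·(cos -56.6°, sin -56.6°) = (18.83, -28.55). ∠MBL = 154.9°, so BL runs at -56.6° + (180° − 154.9°) = -31.50° from the x-axis; with |BL| = 37.2, L = B + 37.2·(cos -31.50°, sin -31.50°) = (50.54, -47.99). BL ⟂ LE; with |LE| = 18.7 on the left of BL, E = L + 18.7·(0.5225, 0.8526) = (60.32, -32.04). So E.y = -32.04.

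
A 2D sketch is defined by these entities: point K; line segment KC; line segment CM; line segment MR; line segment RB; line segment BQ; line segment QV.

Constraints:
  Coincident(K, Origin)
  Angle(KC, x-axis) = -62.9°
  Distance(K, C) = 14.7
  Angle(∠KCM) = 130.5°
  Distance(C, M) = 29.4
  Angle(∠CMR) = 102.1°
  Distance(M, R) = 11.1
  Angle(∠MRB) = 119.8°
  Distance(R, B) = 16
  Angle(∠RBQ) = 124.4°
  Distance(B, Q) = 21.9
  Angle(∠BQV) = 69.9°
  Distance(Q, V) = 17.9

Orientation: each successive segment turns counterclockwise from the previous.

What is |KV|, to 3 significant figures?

20.5

K is at the origin; KC runs at -62.9° with length 14.7, so C = (6.70, -13.1). ∠KCM = 130.5° gives CM at -13.4° from the x-axis; with |CM| = 29.4, M = (35.3, -19.9). ∠CMR = 102.1° gives MR at 64.5° from the x-axis; with |MR| = 11.1, R = (40.1, -9.88). ∠MRB = 119.8° gives RB at 125° from the x-axis; with |RB| = 16.0, B = (31.0, 3.27). ∠RBQ = 124.4° gives BQ at -180° from the x-axis; with |BQ| = 21.9, Q = (9.07, 3.16). ∠BQV = 69.9° gives QV at -69.6° from the x-axis; with |QV| = 17.9, V = (15.3, -13.6). Then |KV| = |V − K| = 20.5.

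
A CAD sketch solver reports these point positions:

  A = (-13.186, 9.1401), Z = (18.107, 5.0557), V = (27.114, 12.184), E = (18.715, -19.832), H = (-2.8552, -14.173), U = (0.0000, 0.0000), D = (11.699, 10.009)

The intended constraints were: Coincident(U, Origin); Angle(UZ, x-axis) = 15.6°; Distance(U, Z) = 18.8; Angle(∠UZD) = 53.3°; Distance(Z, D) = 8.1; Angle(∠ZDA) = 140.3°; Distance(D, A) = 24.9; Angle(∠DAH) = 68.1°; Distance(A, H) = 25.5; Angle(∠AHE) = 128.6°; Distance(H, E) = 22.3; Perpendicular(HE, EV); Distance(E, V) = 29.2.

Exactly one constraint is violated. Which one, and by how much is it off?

Distance(E, V) = 29.2 — off by 3.90.

U = (0.00, 0.00) ✓; UZ at 15.60° ✓; |UZ| = 18.80 ✓; ∠UZD = 53.30° ✓; |ZD| = 8.099 ✓; ∠ZDA = 140.3° ✓; |DA| = 24.90 ✓; ∠DAH = 68.10° ✓; |AH| = 25.50 ✓; ∠AHE = 128.6° ✓; |HE| = 22.30 ✓; ∠(HE, EV) = 90.00° ✓; |EV| = 33.10 ✗.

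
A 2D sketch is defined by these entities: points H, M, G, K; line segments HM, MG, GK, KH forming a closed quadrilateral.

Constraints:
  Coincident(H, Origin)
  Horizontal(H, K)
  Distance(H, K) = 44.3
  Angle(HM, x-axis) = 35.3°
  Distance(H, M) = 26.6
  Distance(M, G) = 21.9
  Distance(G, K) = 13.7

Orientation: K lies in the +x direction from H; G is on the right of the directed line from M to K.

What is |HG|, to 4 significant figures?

31.59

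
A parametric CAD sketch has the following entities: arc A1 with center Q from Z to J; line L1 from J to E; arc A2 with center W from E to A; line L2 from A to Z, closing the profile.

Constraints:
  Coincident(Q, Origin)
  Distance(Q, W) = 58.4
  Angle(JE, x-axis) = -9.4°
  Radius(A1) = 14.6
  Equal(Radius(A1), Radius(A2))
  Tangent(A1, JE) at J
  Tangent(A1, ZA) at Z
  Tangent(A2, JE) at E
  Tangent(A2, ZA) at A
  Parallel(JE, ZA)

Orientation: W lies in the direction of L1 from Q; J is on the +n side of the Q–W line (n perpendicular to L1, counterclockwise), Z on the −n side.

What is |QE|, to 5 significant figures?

60.197

Tangency of A1 to both parallel lines with radius 14.6 puts J and Z at Q ± 14.6·n: J = (2.3846, 14.404), Z = (-2.3846, -14.404). Equal radii place E and A the same way about W: E = W + 14.6·n = (60.000, 4.8657), A = W − 14.6·n = (55.231, -23.942). Then |QE| = |E − Q| = 60.197.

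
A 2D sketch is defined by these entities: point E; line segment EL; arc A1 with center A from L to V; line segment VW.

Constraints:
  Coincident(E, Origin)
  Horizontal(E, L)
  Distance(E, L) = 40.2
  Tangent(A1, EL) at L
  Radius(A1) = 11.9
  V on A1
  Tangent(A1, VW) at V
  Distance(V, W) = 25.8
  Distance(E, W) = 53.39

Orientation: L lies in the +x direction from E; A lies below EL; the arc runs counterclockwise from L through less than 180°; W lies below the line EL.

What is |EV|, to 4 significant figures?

32.40

E is at the origin; E and L share the same y with |EL| = 40.2 and L on the +x side, so L = (40.20, 0.000). A1 meets EL tangentially, so AL is at right angles to EL, so A = L + (0, -11.9) = (40.20, -11.90). Since AV ⟂ VW (tangency), |AW| = √(11.9² + 25.8²) = 28.41 regardless of where V sits on A1. So W lies on both circle(E, 53.39) and circle(A, 28.41); the below-EL intersection is W = (35.46, -39.91). V is the foot of the tangent from W: V = (28.71, -15.01).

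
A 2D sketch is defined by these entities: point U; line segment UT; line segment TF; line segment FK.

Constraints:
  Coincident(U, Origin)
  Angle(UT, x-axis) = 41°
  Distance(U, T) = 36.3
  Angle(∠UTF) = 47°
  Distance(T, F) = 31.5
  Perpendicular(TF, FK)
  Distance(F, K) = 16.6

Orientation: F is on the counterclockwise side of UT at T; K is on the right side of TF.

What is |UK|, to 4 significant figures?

43.67

∠UTF = 47.0°, so TF runs at 41.0° + (180° − 47.0°) = 174.0° from the x-axis; with |TF| = 31.5, F = T + 31.5·(cos 174.0°, sin 174.0°) = (-3.931, 27.11). TF ⟂ FK; with |FK| = 16.6 on the right of TF, K = F + 16.6·(0.1045, 0.9945) = (-2.196, 43.62). Then |UK| = |K − U| = 43.67.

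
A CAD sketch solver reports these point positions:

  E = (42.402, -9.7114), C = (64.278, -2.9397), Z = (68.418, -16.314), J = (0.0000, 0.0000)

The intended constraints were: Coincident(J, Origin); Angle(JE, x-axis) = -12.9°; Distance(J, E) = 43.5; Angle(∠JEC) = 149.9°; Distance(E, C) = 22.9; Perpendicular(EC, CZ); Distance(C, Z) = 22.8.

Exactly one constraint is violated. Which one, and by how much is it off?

Distance(C, Z) = 22.8 — off by 8.80.

J = (0.00, 0.00) ✓; JE at -12.90° ✓; |JE| = 43.50 ✓; ∠JEC = 149.9° ✓; |EC| = 22.90 ✓; ∠(EC, CZ) = 90.00° ✓; |CZ| = 14.00 ✗.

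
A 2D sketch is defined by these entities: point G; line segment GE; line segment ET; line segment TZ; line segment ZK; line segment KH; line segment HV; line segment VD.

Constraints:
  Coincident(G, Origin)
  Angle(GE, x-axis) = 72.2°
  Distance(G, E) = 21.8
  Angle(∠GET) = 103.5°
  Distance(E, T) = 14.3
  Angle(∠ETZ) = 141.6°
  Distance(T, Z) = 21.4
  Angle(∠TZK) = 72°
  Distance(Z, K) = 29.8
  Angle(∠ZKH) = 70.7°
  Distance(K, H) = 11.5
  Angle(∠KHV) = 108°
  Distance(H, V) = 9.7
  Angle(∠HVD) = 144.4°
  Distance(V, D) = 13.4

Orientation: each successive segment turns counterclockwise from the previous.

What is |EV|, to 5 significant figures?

17.772

∠ZKH = 70.7° gives KH at 44.400° from the x-axis; with |KH| = 11.5, H = (-5.9329, 6.6007). ∠KHV = 108.0° gives HV at 116.40° from the x-axis; with |HV| = 9.7, V = (-10.246, 15.289). Then |EV| = |V − E| = 17.772.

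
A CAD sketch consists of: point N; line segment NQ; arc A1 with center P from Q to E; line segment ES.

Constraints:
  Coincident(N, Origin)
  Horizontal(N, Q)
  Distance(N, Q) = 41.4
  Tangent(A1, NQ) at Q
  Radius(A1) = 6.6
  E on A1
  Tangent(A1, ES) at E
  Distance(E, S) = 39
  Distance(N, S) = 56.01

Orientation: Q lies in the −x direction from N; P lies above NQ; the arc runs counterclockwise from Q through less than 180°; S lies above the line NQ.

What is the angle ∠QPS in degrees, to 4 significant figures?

167.7°

N is at the origin; N and Q share the same y with |NQ| = 41.4 and Q on the −x side, so Q = (-41.40, 0.000). Tangency of A1 to NQ means the radius PQ is perpendicular to NQ, so P = Q + (0, 6.6) = (-41.40, 6.600). Since PE ⟂ ES (tangency), |PS| = √(6.6² + 39.0²) = 39.55 regardless of where E sits on A1. So S lies on both circle(N, 56.01) and circle(P, 39.55); the above-NQ intersection is S = (-33.00, 45.25). E is the foot of the tangent from S: E = (-34.81, 6.295).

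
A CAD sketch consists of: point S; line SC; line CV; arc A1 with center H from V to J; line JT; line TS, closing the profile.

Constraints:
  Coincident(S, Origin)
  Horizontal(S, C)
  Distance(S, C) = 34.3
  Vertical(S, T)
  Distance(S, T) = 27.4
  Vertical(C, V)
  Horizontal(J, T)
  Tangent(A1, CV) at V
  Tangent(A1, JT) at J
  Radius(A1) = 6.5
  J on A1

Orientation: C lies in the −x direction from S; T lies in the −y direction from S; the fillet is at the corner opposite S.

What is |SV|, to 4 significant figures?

40.17

S is at the origin; S and C share the same y with |SC| = 34.3 and C on the −x side, so C = (-34.30, 0.000). S and T share the same x with |ST| = 27.4 and T on the −y side, so T = (0.000, -27.40). The virtual corner opposite S is at (-34.30, -27.40). Since A1 is tangent to CV there, HV ⟂ CV and tangency of A1 to JT means the radius HJ is perpendicular to JT, with radius 6.5, so the center H sits 6.5 in from both sides at H = (-27.80, -20.90). That places the tangent points at V = (-34.30, -20.90) on CV and J = (-27.80, -27.40) on JT. Then |SV| = |V − S| = 40.17.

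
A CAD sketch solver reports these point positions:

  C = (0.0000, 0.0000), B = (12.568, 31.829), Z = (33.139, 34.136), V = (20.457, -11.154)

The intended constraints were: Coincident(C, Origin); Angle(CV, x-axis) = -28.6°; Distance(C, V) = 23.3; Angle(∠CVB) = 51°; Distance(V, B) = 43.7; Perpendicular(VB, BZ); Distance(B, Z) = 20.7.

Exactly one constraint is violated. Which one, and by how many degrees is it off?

Perpendicular(VB, BZ) — off by 4.00°.

C = (0.00, 0.00) ✓; CV at -28.60° ✓; |CV| = 23.30 ✓; ∠CVB = 51.00° ✓; |VB| = 43.70 ✓; ∠(VB, BZ) = 94.00° ✗; |BZ| = 20.70 ✓.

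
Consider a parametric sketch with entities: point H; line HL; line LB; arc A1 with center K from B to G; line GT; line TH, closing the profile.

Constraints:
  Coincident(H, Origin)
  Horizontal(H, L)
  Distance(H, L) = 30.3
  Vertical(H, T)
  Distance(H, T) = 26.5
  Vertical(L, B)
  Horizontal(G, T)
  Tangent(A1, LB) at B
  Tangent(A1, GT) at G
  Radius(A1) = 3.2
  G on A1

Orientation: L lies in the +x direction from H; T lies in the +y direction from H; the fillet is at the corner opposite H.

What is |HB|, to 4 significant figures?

38.22

H is at the origin; HL is horizontal with |HL| = 30.3 and L on the +x side, so L = (30.30, 0.000). H and T share the same x with |HT| = 26.5 and T on the +y side, so T = (0.000, 26.50). The virtual corner opposite H is at (30.30, 26.50). The tangent condition forces KB to be normal to LB and the tangent condition forces KG to be normal to GT, with radius 3.2, so the center K sits 3.2 in from both sides at K = (27.10, 23.30). That places the tangent points at B = (30.30, 23.30) on LB and G = (27.10, 26.50) on GT. Then |HB| = |B − H| = 38.22.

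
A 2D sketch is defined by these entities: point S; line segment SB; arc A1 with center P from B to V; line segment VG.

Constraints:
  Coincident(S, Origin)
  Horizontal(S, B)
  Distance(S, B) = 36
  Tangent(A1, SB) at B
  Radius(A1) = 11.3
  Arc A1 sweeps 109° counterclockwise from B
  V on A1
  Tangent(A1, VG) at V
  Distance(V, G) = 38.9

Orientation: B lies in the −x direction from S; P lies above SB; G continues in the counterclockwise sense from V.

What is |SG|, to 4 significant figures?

64.20

S is at the origin; SB is horizontal with |SB| = 36.0 and B on the −x side, so B = (-36.00, 0.000). A1 meets SB tangentially, so PB is at right angles to SB, so P = B + (0, 11.3) = (-36.00, 11.30). On A1, B sits at bearing -90° from P; a 109° counterclockwise sweep puts V at bearing 19°, so V = P + 11.3·(cos 19°, sin 19°) = (-25.32, 14.98). The tangent condition forces PV to be normal to VG, so VG runs along (−sin 19°, cos 19°); with |VG| = 38.9, G = (-37.98, 51.76). Then |SG| = |G − S| = 64.20.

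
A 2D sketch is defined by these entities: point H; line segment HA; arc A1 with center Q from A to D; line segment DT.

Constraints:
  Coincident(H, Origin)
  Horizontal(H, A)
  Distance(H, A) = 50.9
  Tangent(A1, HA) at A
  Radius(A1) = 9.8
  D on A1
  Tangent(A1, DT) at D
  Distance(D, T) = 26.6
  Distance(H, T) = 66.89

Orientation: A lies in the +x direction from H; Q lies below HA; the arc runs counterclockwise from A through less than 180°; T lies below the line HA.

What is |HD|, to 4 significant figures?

44.75

Checks: |HA| = 50.90 ✓; ∠(QA, AH) = 90.00° ✓; |QD| = 9.800 ✓; ∠(QD, DT) = 90.00° ✓; |DT| = 26.60 ✓; |HT| = 66.89 ✓.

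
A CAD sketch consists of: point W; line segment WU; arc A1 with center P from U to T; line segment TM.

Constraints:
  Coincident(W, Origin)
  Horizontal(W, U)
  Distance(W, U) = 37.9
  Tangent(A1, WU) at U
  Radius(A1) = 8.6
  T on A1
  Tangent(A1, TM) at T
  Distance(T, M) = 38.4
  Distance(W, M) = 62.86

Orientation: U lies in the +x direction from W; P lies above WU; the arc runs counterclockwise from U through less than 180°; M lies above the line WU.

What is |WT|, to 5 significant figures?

47.443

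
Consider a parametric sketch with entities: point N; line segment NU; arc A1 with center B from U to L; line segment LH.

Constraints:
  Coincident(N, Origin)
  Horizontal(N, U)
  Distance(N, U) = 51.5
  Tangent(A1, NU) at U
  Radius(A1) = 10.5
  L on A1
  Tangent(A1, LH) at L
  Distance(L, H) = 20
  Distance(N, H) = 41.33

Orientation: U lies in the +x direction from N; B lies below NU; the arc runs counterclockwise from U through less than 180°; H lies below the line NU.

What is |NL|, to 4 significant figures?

42.42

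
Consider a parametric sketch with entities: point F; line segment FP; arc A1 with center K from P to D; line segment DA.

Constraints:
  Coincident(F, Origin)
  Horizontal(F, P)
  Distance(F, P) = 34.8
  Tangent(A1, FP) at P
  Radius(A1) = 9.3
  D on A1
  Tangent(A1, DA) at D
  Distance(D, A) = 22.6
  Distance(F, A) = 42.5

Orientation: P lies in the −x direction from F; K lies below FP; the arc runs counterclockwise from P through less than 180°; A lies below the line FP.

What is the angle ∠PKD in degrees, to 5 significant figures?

130.21°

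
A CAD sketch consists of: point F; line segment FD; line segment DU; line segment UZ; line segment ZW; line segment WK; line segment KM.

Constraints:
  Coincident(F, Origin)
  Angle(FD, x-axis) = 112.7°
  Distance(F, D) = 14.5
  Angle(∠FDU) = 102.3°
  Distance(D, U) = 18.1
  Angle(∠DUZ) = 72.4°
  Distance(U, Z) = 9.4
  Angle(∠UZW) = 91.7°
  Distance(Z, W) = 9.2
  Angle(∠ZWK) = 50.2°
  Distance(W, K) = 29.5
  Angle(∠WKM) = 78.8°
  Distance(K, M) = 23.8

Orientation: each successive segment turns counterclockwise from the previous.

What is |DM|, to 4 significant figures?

41.79

∠ZWK = 50.2° gives WK at 156.1° from the x-axis; with |WK| = 29.5, K = (-37.71, 17.84). ∠WKM = 78.8° gives KM at -102.7° from the x-axis; with |KM| = 23.8, M = (-42.94, -5.380). Then |DM| = |M − D| = 41.79.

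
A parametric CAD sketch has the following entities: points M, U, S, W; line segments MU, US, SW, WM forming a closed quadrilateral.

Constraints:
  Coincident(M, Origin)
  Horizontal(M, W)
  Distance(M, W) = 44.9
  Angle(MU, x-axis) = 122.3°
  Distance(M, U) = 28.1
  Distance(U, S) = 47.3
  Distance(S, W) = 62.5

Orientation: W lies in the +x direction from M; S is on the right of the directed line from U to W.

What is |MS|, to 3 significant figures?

26.9

M is at the origin; M and W share the same y with |MW| = 44.9 and W in +x, so W = (44.9, 0). MU runs at 122.3° with |MU| = 28.1, so U = (-15.0, 23.8). S is determined by |US| = 47.3 and |SW| = 62.5 together: it lies at the intersection of circle(U, 47.3) and circle(W, 62.5). With |UW| = 64.5, the foot of the radical line on UW is 19.3 from U and the perpendicular offset is √(47.3² − 19.3²) = 43.2. Taking the right-of-UW solution: S = (-13.0, -23.5).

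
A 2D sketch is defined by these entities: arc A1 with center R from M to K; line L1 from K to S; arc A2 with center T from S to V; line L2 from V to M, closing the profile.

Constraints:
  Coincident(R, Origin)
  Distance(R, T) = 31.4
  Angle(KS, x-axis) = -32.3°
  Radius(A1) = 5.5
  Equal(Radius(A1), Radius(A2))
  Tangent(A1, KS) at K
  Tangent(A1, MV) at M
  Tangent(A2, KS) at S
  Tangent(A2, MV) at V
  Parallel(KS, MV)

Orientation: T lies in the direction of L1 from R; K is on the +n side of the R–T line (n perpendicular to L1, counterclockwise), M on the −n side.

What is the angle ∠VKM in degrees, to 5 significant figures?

70.694°

The slot axis is L1's direction at -32.3°, so u = (cos -32.3°, sin -32.3°) = (0.84526, -0.53435) and n = (−sin -32.3°, cos -32.3°) = (0.53435, 0.84526). R is at the origin and T lies 31.4 along u from R, so T = 31.4·u = (26.541, -16.779). Tangency of A1 to both parallel lines with radius 5.5 puts K and M at R ± 5.5·n: K = (2.9389, 4.6489), M = (-2.9389, -4.6489). Equal radii place S and V the same way about T: S = T + 5.5·n = (29.480, -12.130), V = T − 5.5·n = (23.602, -21.428). Then cos ∠VKM = KV·KM / (|KV||KM|), giving 70.694°.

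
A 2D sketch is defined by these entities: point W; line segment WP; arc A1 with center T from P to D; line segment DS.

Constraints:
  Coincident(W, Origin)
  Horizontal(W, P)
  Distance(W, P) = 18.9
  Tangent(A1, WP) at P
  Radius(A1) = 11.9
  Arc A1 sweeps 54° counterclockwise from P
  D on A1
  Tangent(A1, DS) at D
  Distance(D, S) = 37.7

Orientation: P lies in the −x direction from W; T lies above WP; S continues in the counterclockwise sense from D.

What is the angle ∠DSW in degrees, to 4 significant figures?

16.00°

W is at the origin; WP is horizontal with |WP| = 18.9 and P on the −x side, so P = (-18.90, 0.000). The tangent condition forces TP to be normal to WP, so T = P + (0, 11.9) = (-18.90, 11.90). On A1, P sits at bearing -90° from T; a 54° counterclockwise sweep puts D at bearing -36°, so D = T + 11.9·(cos -36°, sin -36°) = (-9.273, 4.905). A1 meets DS tangentially, so TD is at right angles to DS, so DS runs along (−sin -36°, cos -36°); with |DS| = 37.7, S = (12.89, 35.41). Then cos ∠DSW = SD·SW / (|SD||SW|), giving 16.00°.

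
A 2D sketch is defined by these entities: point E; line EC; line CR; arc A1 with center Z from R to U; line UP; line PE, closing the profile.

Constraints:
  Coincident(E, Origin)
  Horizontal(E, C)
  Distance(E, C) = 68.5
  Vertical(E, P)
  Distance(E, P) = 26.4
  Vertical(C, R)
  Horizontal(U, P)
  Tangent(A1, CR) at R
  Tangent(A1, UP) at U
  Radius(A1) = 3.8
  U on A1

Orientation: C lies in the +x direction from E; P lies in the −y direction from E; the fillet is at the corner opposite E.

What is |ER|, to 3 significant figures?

72.1

E is at the origin; E and C share the same y with |EC| = 68.5 and C on the +x side, so C = (68.5, 0.00). E and P share the same x with |EP| = 26.4 and P on the −y side, so P = (0.00, -26.4). The virtual corner opposite E is at (68.5, -26.4). A1 meets CR tangentially, so ZR is at right angles to CR and tangency of A1 to UP means the radius ZU is perpendicular to UP, with radius 3.8, so the center Z sits 3.8 in from both sides at Z = (64.7, -22.6). That places the tangent points at R = (68.5, -22.6) on CR and U = (64.7, -26.4) on UP. Then |ER| = |R − E| = 72.1.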